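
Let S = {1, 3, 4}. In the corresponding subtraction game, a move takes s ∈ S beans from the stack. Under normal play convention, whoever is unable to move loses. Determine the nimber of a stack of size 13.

n :  0  1  2  3  4  5  6  7  8  9 10 11 12 13
G :  0  1  0  1  2  3  2  0  1  0  1  2  3  2

2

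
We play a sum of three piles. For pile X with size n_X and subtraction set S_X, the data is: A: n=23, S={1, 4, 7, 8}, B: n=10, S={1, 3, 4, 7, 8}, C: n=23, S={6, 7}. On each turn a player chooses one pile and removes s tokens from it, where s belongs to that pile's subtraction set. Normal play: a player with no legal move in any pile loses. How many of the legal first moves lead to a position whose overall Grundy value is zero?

Pile A, S = {1, 4, 7, 8}:
n :  0  1  2  3  4  5  6  7  8  9 10 11 12 13 14 15 16 17 18 19 20 21 22 23
G :  0  1  0  1  2  0  1  2  3  2  3  0  1  3  0  1  0  1  2  3  2  4  3  2
G_A(23) = 2.
Pile B, S = {1, 3, 4, 7, 8}:
n :  0  1  2  3  4  5  6  7  8  9 10
G :  0  1  0  1  2  3  2  3  4  5  4
G_B(10) = 4.
Pile C, S = {6, 7}:
G(0) = 0
G(1) = mex{} = 0
G(2) = mex{} = 0
G(3) = mex{} = 0
G(4) = mex{} = 0
G(5) = mex{} = 0
G(6) = mex{0} = 1
G(7) = mex{0,0} = 1
G(8) = mex{0,0} = 1
G(9) = mex{0,0} = 1
G(10) = mex{0,0} = 1
G(11) = mex{0,0} = 1
G(12) = mex{1,0} = 2
G(13) = mex{1,1} = 0
G(14) = mex{1,1} = 0
G(15) = mex{1,1} = 0
G(16) = mex{1,1} = 0
G(17) = mex{1,1} = 0
G(18) = mex{2,1} = 0
G(19) = mex{0,2} = 1
G(20) = mex{0,0} = 1
G(21) = mex{0,0} = 1
G(22) = mex{0,0} = 1
G(23) = mex{0,0} = 1
G_C(23) = 1.
Combined Grundy value = 2 ⊕ 4 ⊕ 1 = 7.
A winning move leaves total XOR = 0, i.e. changes one component's Grundy value g to g ⊕ X where X is the current total.
Pile A: need g' = 2⊕7 = 5. Options: 23−1→G=3, 23−4→G=3, 23−7→G=0, 23−8→G=1. Hits: 0.
Pile B: need g' = 4⊕7 = 3. Options: 10−1→G=5, 10−3→G=3, 10−4→G=2, 10−7→G=1, 10−8→G=0. Hits: 1.
Pile C: need g' = 1⊕7 = 6. Options: 23−6→G=0, 23−7→G=0. Hits: 0.

1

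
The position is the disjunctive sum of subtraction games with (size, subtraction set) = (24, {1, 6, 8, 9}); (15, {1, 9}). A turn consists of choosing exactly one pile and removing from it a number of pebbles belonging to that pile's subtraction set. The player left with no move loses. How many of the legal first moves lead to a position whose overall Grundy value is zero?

Pile A, S = {1, 6, 8, 9}:
n :  0  1  2  3  4  5  6  7  8  9 10 11 12 13 14 15 16 17 18 19 20 21 22 23 24
G :  0  1  0  1  0  1  2  0  1  2  3  2  3  2  0  1  2  0  1  0  1  0  1  2  0
G_A(24) = 0.
Pile B, S = {1, 9}:
G(0) = 0
G(1) = mex{0} = 1
G(2) = mex{1} = 0
G(3) = mex{0} = 1
G(4) = mex{1} = 0
G(5) = mex{0} = 1
G(6) = mex{1} = 0
G(7) = mex{0} = 1
G(8) = mex{1} = 0
G(9) = mex{0,0} = 1
G(10) = mex{1,1} = 0
G(11) = mex{0,0} = 1
G(12) = mex{1,1} = 0
G(13) = mex{0,0} = 1
G(14) = mex{1,1} = 0
G(15) = mex{0,0} = 1
G_B(15) = 1.
Combined Grundy value = 0 ⊕ 1 = 1.
A winning move leaves total XOR = 0, i.e. changes one component's Grundy value g to g ⊕ X where X is the current total.
Pile A: need g' = 0⊕1 = 1. Options: 24−1→G=2, 24−6→G=1, 24−8→G=2, 24−9→G=1. Hits: 2.
Pile B: need g' = 1⊕1 = 0. Options: 15−1→G=0, 15−9→G=0. Hits: 2.

4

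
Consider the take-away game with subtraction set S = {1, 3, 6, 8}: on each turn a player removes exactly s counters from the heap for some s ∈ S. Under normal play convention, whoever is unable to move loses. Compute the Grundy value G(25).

3

n :  0  1  2  3  4  5  6  7  8  9 10 11 12 13 14 15 16 17 18 19 20 21 22 23 24 25
G :  0  1  0  1  0  1  2  3  2  0  1  0  1  0  1  2  3  2  0  1  0  1  0  1  2  3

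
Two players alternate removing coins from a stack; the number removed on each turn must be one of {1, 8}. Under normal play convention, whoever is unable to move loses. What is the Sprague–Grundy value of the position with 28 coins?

1

n :  0  1  2  3  4  5  6  7  8  9 10 11 12 13 14 15 16 17 18 19 20 21 22 23 24 25 26 27 28
G :  0  1  0  1  0  1  0  1  2  0  1  0  1  0  1  0  1  2  0  1  0  1  0  1  0  1  2  0  1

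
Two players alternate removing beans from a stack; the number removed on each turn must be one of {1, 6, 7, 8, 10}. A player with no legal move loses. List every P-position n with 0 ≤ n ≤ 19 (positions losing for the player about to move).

0, 2, 4, 13, 15, 17

G(0) = 0
G(1) = mex{0} = 1
G(2) = mex{1} = 0
G(3) = mex{0} = 1
G(4) = mex{1} = 0
G(5) = mex{0} = 1
G(6) = mex{1,0} = 2
G(7) = mex{2,1,0} = 3
G(8) = mex{3,0,1,0} = 2
G(9) = mex{2,1,0,1} = 3
G(10) = mex{3,0,1,0,0} = 2
G(11) = mex{2,1,0,1,1} = 3
G(12) = mex{3,2,1,0,0} = 4
G(13) = mex{4,3,2,1,1} = 0
G(14) = mex{0,2,3,2,0} = 1
G(15) = mex{1,3,2,3,1} = 0
G(16) = mex{0,2,3,2,2} = 1
G(17) = mex{1,3,2,3,3} = 0
G(18) = mex{0,4,3,2,2} = 1
G(19) = mex{1,0,4,3,3} = 2
P-positions are exactly the n with G(n) = 0.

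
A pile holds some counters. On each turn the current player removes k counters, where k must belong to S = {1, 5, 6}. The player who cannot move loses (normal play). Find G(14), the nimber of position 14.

G(0) = 0
G(1) = mex{0} = 1
G(2) = mex{1} = 0
G(3) = mex{0} = 1
G(4) = mex{1} = 0
G(5) = mex{0,0} = 1
G(6) = mex{1,1,0} = 2
G(7) = mex{2,0,1} = 3
G(8) = mex{3,1,0} = 2
G(9) = mex{2,0,1} = 3
G(10) = mex{3,1,0} = 2
G(11) = mex{2,2,1} = 0
G(12) = mex{0,3,2} = 1
G(13) = mex{1,2,3} = 0
G(14) = mex{0,3,2} = 1

1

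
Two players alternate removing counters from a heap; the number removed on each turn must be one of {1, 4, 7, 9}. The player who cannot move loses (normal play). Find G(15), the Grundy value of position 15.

2

G(0) = 0
G(1) = mex{0} = 1
G(2) = mex{1} = 0
G(3) = mex{0} = 1
G(4) = mex{1,0} = 2
G(5) = mex{2,1} = 0
G(6) = mex{0,0} = 1
G(7) = mex{1,1,0} = 2
G(8) = mex{2,2,1} = 0
G(9) = mex{0,0,0,0} = 1
G(10) = mex{1,1,1,1} = 0
G(11) = mex{0,2,2,0} = 1
G(12) = mex{1,0,0,1} = 2
G(13) = mex{2,1,1,2} = 0
G(14) = mex{0,0,2,0} = 1
G(15) = mex{1,1,0,1} = 2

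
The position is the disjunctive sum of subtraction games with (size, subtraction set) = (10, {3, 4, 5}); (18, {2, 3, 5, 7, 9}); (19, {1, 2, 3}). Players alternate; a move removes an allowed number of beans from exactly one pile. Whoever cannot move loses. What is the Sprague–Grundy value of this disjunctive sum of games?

Pile A, S = {3, 4, 5}:
n :  0  1  2  3  4  5  6  7  8  9 10
G :  0  0  0  1  1  1  2  2  0  0  0
G_A(10) = 0.
Pile B, S = {2, 3, 5, 7, 9}:
n :  0  1  2  3  4  5  6  7  8  9 10 11 12 13 14 15 16 17 18
G :  0  0  1  1  2  2  3  3  4  4  5  0  0  1  1  2  2  3  3
G_B(18) = 3.
Pile C, S = {1, 2, 3}:
n :  0  1  2  3  4  5  6  7  8  9 10 11 12 13 14 15 16 17 18 19
G :  0  1  2  3  0  1  2  3  0  1  2  3  0  1  2  3  0  1  2  3
G_C(19) = 3.
Combined Grundy value = 0 ⊕ 3 ⊕ 3 = 0.

0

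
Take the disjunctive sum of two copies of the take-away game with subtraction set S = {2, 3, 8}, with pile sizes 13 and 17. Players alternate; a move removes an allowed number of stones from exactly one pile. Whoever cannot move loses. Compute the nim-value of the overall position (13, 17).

0

All piles use S = {2, 3, 8}:
G(0) = 0
G(1) = mex{} = 0
G(2) = mex{0} = 1
G(3) = mex{0,0} = 1
G(4) = mex{1,0} = 2
G(5) = mex{1,1} = 0
G(6) = mex{2,1} = 0
G(7) = mex{0,2} = 1
G(8) = mex{0,0,0} = 1
G(9) = mex{1,0,0} = 2
G(10) = mex{1,1,1} = 0
G(11) = mex{2,1,1} = 0
G(12) = mex{0,2,2} = 1
G(13) = mex{0,0,0} = 1
G(14) = mex{1,0,0} = 2
G(15) = mex{1,1,1} = 0
G(16) = mex{2,1,1} = 0
G(17) = mex{0,2,2} = 1
Pile A: G(13) = 1.
Pile B: G(17) = 1.
Combined Grundy value = 1 ⊕ 1 = 0.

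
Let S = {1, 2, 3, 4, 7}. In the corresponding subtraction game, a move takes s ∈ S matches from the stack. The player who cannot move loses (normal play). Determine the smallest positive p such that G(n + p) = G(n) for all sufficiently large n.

5

n :  0  1  2  3  4  5  6  7  8  9 10 11 12 13 14
G :  0  1  2  3  4  0  1  2  3  4  0  1  2  3  4
G(n+5) = G(n) holds for n = 0,…,6 (a full window of length max(S) = 7), so the sequence is purely periodic with period 5.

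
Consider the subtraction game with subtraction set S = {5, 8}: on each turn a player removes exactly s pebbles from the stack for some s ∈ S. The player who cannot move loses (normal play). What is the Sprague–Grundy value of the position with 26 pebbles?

G(0) = 0
G(1) = mex{} = 0
G(2) = mex{} = 0
G(3) = mex{} = 0
G(4) = mex{} = 0
G(5) = mex{0} = 1
G(6) = mex{0} = 1
G(7) = mex{0} = 1
G(8) = mex{0,0} = 1
G(9) = mex{0,0} = 1
G(10) = mex{1,0} = 2
G(11) = mex{1,0} = 2
G(12) = mex{1,0} = 2
G(13) = mex{1,1} = 0
G(14) = mex{1,1} = 0
G(15) = mex{2,1} = 0
G(16) = mex{2,1} = 0
G(17) = mex{2,1} = 0
G(18) = mex{0,2} = 1
G(19) = mex{0,2} = 1
G(20) = mex{0,2} = 1
G(21) = mex{0,0} = 1
G(22) = mex{0,0} = 1
G(23) = mex{1,0} = 2
G(24) = mex{1,0} = 2
G(25) = mex{1,0} = 2
G(26) = mex{1,1} = 0

0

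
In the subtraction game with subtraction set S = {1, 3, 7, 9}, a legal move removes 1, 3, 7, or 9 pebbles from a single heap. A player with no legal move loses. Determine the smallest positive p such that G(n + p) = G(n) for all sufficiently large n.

n :  0  1  2  3  4  5  6  7  8  9 10 11 12 13 14
G :  0  1  0  1  0  1  0  1  0  1  0  1  0  1  0
G(n+2) = G(n) holds for n = 0,…,8 (a full window of length max(S) = 9), so the sequence is purely periodic with period 2.

2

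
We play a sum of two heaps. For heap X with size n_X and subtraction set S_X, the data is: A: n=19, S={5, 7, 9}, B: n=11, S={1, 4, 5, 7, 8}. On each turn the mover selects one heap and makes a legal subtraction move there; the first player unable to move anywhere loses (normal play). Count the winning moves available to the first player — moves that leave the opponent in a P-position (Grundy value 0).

2

Heap A, S = {5, 7, 9}:
n :  0  1  2  3  4  5  6  7  8  9 10 11 12 13 14 15 16 17 18 19
G :  0  0  0  0  0  1  1  1  1  1  2  2  2  2  0  0  0  0  0  1
G_A(19) = 1.
Heap B, S = {1, 4, 5, 7, 8}:
G(0) = 0
G(1) = mex{0} = 1
G(2) = mex{1} = 0
G(3) = mex{0} = 1
G(4) = mex{1,0} = 2
G(5) = mex{2,1,0} = 3
G(6) = mex{3,0,1} = 2
G(7) = mex{2,1,0,0} = 3
G(8) = mex{3,2,1,1,0} = 4
G(9) = mex{4,3,2,0,1} = 5
G(10) = mex{5,2,3,1,0} = 4
G(11) = mex{4,3,2,2,1} = 0
G_B(11) = 0.
Combined Grundy value = 1 ⊕ 0 = 1.
A winning move leaves total XOR = 0, i.e. changes one component's Grundy value g to g ⊕ X where X is the current total.
Heap A: need g' = 1⊕1 = 0. Options: 19−5→G=0, 19−7→G=2, 19−9→G=2. Hits: 1.
Heap B: need g' = 0⊕1 = 1. Options: 11−1→G=4, 11−4→G=3, 11−5→G=2, 11−7→G=2, 11−8→G=1. Hits: 1.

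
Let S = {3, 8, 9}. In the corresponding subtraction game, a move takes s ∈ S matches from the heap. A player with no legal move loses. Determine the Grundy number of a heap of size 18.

G(0) = 0
G(1) = mex{} = 0
G(2) = mex{} = 0
G(3) = mex{0} = 1
G(4) = mex{0} = 1
G(5) = mex{0} = 1
G(6) = mex{1} = 0
G(7) = mex{1} = 0
G(8) = mex{1,0} = 2
G(9) = mex{0,0,0} = 1
G(10) = mex{0,0,0} = 1
G(11) = mex{2,1,0} = 3
G(12) = mex{1,1,1} = 0
G(13) = mex{1,1,1} = 0
G(14) = mex{3,0,1} = 2
G(15) = mex{0,0,0} = 1
G(16) = mex{0,2,0} = 1
G(17) = mex{2,1,2} = 0
G(18) = mex{1,1,1} = 0

0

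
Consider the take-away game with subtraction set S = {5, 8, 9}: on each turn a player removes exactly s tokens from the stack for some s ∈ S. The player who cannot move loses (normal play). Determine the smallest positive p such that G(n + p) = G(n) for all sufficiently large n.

14

n :  0  1  2  3  4  5  6  7  8  9 10 11 12 13 14 15 16 17 18 19 20 21 22 23 24 25 26 27 28 29
G :  0  0  0  0  0  1  1  1  1  1  2  2  2  2  0  0  0  0  0  1  1  1  1  1  2  2  2  2  0  0
G(n+14) = G(n) holds for n = 0,…,8 (a full window of length max(S) = 9), so the sequence is purely periodic with period 14.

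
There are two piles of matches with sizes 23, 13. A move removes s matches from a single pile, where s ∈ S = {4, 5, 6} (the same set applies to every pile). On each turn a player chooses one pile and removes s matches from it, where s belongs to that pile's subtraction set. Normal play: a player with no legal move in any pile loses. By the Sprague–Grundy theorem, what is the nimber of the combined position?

All piles use S = {4, 5, 6}:
G(0) = 0
G(1) = mex{} = 0
G(2) = mex{} = 0
G(3) = mex{} = 0
G(4) = mex{0} = 1
G(5) = mex{0,0} = 1
G(6) = mex{0,0,0} = 1
G(7) = mex{0,0,0} = 1
G(8) = mex{1,0,0} = 2
G(9) = mex{1,1,0} = 2
G(10) = mex{1,1,1} = 0
G(11) = mex{1,1,1} = 0
G(12) = mex{2,1,1} = 0
G(13) = mex{2,2,1} = 0
G(14) = mex{0,2,2} = 1
G(15) = mex{0,0,2} = 1
G(16) = mex{0,0,0} = 1
G(17) = mex{0,0,0} = 1
G(18) = mex{1,0,0} = 2
G(19) = mex{1,1,0} = 2
G(20) = mex{1,1,1} = 0
G(21) = mex{1,1,1} = 0
G(22) = mex{2,1,1} = 0
G(23) = mex{2,2,1} = 0
Pile A: G(23) = 0.
Pile B: G(13) = 0.
Combined Grundy value = 0 ⊕ 0 = 0.

0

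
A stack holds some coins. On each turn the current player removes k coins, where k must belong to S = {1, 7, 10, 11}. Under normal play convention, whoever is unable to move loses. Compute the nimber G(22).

G(0) = 0
G(1) = mex{0} = 1
G(2) = mex{1} = 0
G(3) = mex{0} = 1
G(4) = mex{1} = 0
G(5) = mex{0} = 1
G(6) = mex{1} = 0
G(7) = mex{0,0} = 1
G(8) = mex{1,1} = 0
G(9) = mex{0,0} = 1
G(10) = mex{1,1,0} = 2
G(11) = mex{2,0,1,0} = 3
G(12) = mex{3,1,0,1} = 2
G(13) = mex{2,0,1,0} = 3
G(14) = mex{3,1,0,1} = 2
G(15) = mex{2,0,1,0} = 3
G(16) = mex{3,1,0,1} = 2
G(17) = mex{2,2,1,0} = 3
G(18) = mex{3,3,0,1} = 2
G(19) = mex{2,2,1,0} = 3
G(20) = mex{3,3,2,1} = 0
G(21) = mex{0,2,3,2} = 1
G(22) = mex{1,3,2,3} = 0

0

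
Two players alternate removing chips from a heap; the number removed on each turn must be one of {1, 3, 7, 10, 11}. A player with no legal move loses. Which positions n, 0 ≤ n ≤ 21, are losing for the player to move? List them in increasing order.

0, 2, 4, 6, 8, 20

G(0) = 0
G(1) = mex{0} = 1
G(2) = mex{1} = 0
G(3) = mex{0,0} = 1
G(4) = mex{1,1} = 0
G(5) = mex{0,0} = 1
G(6) = mex{1,1} = 0
G(7) = mex{0,0,0} = 1
G(8) = mex{1,1,1} = 0
G(9) = mex{0,0,0} = 1
G(10) = mex{1,1,1,0} = 2
G(11) = mex{2,0,0,1,0} = 3
G(12) = mex{3,1,1,0,1} = 2
G(13) = mex{2,2,0,1,0} = 3
G(14) = mex{3,3,1,0,1} = 2
G(15) = mex{2,2,0,1,0} = 3
G(16) = mex{3,3,1,0,1} = 2
G(17) = mex{2,2,2,1,0} = 3
G(18) = mex{3,3,3,0,1} = 2
G(19) = mex{2,2,2,1,0} = 3
G(20) = mex{3,3,3,2,1} = 0
G(21) = mex{0,2,2,3,2} = 1
P-positions are exactly the n with G(n) = 0.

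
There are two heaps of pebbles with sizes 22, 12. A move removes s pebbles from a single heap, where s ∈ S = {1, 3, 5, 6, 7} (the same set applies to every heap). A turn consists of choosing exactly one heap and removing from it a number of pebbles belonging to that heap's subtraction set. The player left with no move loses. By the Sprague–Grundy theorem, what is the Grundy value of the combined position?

2

All heaps use S = {1, 3, 5, 6, 7}:
G(0) = 0
G(1) = mex{0} = 1
G(2) = mex{1} = 0
G(3) = mex{0,0} = 1
G(4) = mex{1,1} = 0
G(5) = mex{0,0,0} = 1
G(6) = mex{1,1,1,0} = 2
G(7) = mex{2,0,0,1,0} = 3
G(8) = mex{3,1,1,0,1} = 2
G(9) = mex{2,2,0,1,0} = 3
G(10) = mex{3,3,1,0,1} = 2
G(11) = mex{2,2,2,1,0} = 3
G(12) = mex{3,3,3,2,1} = 0
G(13) = mex{0,2,2,3,2} = 1
G(14) = mex{1,3,3,2,3} = 0
G(15) = mex{0,0,2,3,2} = 1
G(16) = mex{1,1,3,2,3} = 0
G(17) = mex{0,0,0,3,2} = 1
G(18) = mex{1,1,1,0,3} = 2
G(19) = mex{2,0,0,1,0} = 3
G(20) = mex{3,1,1,0,1} = 2
G(21) = mex{2,2,0,1,0} = 3
G(22) = mex{3,3,1,0,1} = 2
Heap A: G(22) = 2.
Heap B: G(12) = 0.
Combined Grundy value = 2 ⊕ 0 = 2.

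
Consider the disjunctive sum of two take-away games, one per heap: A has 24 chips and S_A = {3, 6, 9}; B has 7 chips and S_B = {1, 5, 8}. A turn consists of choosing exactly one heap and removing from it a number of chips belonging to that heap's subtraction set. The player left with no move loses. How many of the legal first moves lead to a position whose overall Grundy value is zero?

Heap A, S = {3, 6, 9}:
G(0) = 0
G(1) = mex{} = 0
G(2) = mex{} = 0
G(3) = mex{0} = 1
G(4) = mex{0} = 1
G(5) = mex{0} = 1
G(6) = mex{1,0} = 2
G(7) = mex{1,0} = 2
G(8) = mex{1,0} = 2
G(9) = mex{2,1,0} = 3
G(10) = mex{2,1,0} = 3
G(11) = mex{2,1,0} = 3
G(12) = mex{3,2,1} = 0
G(13) = mex{3,2,1} = 0
G(14) = mex{3,2,1} = 0
G(15) = mex{0,3,2} = 1
G(16) = mex{0,3,2} = 1
G(17) = mex{0,3,2} = 1
G(18) = mex{1,0,3} = 2
G(19) = mex{1,0,3} = 2
G(20) = mex{1,0,3} = 2
G(21) = mex{2,1,0} = 3
G(22) = mex{2,1,0} = 3
G(23) = mex{2,1,0} = 3
G(24) = mex{3,2,1} = 0
G_A(24) = 0.
Heap B, S = {1, 5, 8}:
G(0) = 0
G(1) = mex{0} = 1
G(2) = mex{1} = 0
G(3) = mex{0} = 1
G(4) = mex{1} = 0
G(5) = mex{0,0} = 1
G(6) = mex{1,1} = 0
G(7) = mex{0,0} = 1
G_B(7) = 1.
Combined Grundy value = 0 ⊕ 1 = 1.
A winning move leaves total XOR = 0, i.e. changes one component's Grundy value g to g ⊕ X where X is the current total.
Heap A: need g' = 0⊕1 = 1. Options: 24−3→G=3, 24−6→G=2, 24−9→G=1. Hits: 1.
Heap B: need g' = 1⊕1 = 0. Options: 7−1→G=0, 7−5→G=0. Hits: 2.

3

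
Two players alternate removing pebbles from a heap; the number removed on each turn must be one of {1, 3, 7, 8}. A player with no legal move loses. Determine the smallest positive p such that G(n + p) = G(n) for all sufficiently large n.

15

G(0) = 0
G(1) = mex{0} = 1
G(2) = mex{1} = 0
G(3) = mex{0,0} = 1
G(4) = mex{1,1} = 0
G(5) = mex{0,0} = 1
G(6) = mex{1,1} = 0
G(7) = mex{0,0,0} = 1
G(8) = mex{1,1,1,0} = 2
G(9) = mex{2,0,0,1} = 3
G(10) = mex{3,1,1,0} = 2
G(11) = mex{2,2,0,1} = 3
G(12) = mex{3,3,1,0} = 2
G(13) = mex{2,2,0,1} = 3
G(14) = mex{3,3,1,0} = 2
G(15) = mex{2,2,2,1} = 0
G(16) = mex{0,3,3,2} = 1
G(17) = mex{1,2,2,3} = 0
G(18) = mex{0,0,3,2} = 1
G(19) = mex{1,1,2,3} = 0
G(20) = mex{0,0,3,2} = 1
G(21) = mex{1,1,2,3} = 0
G(22) = mex{0,0,0,2} = 1
G(23) = mex{1,1,1,0} = 2
G(24) = mex{2,0,0,1} = 3
G(25) = mex{3,1,1,0} = 2
G(26) = mex{2,2,0,1} = 3
G(27) = mex{3,3,1,0} = 2
G(28) = mex{2,2,0,1} = 3
G(29) = mex{3,3,1,0} = 2
G(30) = mex{2,2,2,1} = 0
G(31) = mex{0,3,3,2} = 1
G(n+15) = G(n) holds for n = 0,…,7 (a full window of length max(S) = 8), so the sequence is purely periodic with period 15.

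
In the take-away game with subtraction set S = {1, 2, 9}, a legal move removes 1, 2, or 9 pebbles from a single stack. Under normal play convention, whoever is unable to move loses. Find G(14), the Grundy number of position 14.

n :  0  1  2  3  4  5  6  7  8  9 10 11 12 13 14
G :  0  1  2  0  1  2  0  1  2  3  0  1  2  0  1

1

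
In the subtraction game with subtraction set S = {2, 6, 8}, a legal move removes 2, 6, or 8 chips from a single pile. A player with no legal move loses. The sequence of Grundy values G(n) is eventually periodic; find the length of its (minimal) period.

14

n :  0  1  2  3  4  5  6  7  8  9 10 11 12 13 14 15 16 17 18 19 20 21 22 23 24 25 26 27 28 29
G :  0  0  1  1  0  0  1  1  2  2  3  3  2  2  0  0  1  1  0  0  1  1  2  2  3  3  2  2  0  0
G(n+14) = G(n) holds for n = 0,…,7 (a full window of length max(S) = 8), so the sequence is purely periodic with period 14.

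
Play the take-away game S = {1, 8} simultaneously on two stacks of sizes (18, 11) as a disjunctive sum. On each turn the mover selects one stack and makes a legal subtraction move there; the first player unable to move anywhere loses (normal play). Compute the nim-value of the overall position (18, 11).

0

All stacks use S = {1, 8}:
G(0) = 0
G(1) = mex{0} = 1
G(2) = mex{1} = 0
G(3) = mex{0} = 1
G(4) = mex{1} = 0
G(5) = mex{0} = 1
G(6) = mex{1} = 0
G(7) = mex{0} = 1
G(8) = mex{1,0} = 2
G(9) = mex{2,1} = 0
G(10) = mex{0,0} = 1
G(11) = mex{1,1} = 0
G(12) = mex{0,0} = 1
G(13) = mex{1,1} = 0
G(14) = mex{0,0} = 1
G(15) = mex{1,1} = 0
G(16) = mex{0,2} = 1
G(17) = mex{1,0} = 2
G(18) = mex{2,1} = 0
Stack A: G(18) = 0.
Stack B: G(11) = 0.
Combined Grundy value = 0 ⊕ 0 = 0.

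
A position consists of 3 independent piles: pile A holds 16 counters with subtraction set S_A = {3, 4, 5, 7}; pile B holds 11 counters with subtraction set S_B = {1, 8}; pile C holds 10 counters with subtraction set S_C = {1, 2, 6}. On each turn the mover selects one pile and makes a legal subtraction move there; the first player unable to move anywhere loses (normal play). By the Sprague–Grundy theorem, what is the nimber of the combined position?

Pile A, S = {3, 4, 5, 7}:
n :  0  1  2  3  4  5  6  7  8  9 10 11 12 13 14 15 16
G :  0  0  0  1  1  1  2  2  2  3  0  0  0  1  1  1  2
G_A(16) = 2.
Pile B, S = {1, 8}:
n :  0  1  2  3  4  5  6  7  8  9 10 11
G :  0  1  0  1  0  1  0  1  2  0  1  0
G_B(11) = 0.
Pile C, S = {1, 2, 6}:
n :  0  1  2  3  4  5  6  7  8  9 10
G :  0  1  2  0  1  2  3  0  1  2  0
G_C(10) = 0.
Combined Grundy value = 2 ⊕ 0 ⊕ 0 = 2.

2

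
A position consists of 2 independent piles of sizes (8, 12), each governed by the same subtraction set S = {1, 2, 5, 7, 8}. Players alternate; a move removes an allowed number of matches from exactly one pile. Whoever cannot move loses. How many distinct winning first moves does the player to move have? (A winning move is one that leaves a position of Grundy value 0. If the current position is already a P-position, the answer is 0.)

5

All piles use S = {1, 2, 5, 7, 8}:
G(0) = 0
G(1) = mex{0} = 1
G(2) = mex{1,0} = 2
G(3) = mex{2,1} = 0
G(4) = mex{0,2} = 1
G(5) = mex{1,0,0} = 2
G(6) = mex{2,1,1} = 0
G(7) = mex{0,2,2,0} = 1
G(8) = mex{1,0,0,1,0} = 2
G(9) = mex{2,1,1,2,1} = 0
G(10) = mex{0,2,2,0,2} = 1
G(11) = mex{1,0,0,1,0} = 2
G(12) = mex{2,1,1,2,1} = 0
Pile A: G(8) = 2.
Pile B: G(12) = 0.
Combined Grundy value = 2 ⊕ 0 = 2.
A winning move leaves total XOR = 0, i.e. changes one component's Grundy value g to g ⊕ X where X is the current total.
Pile A: need g' = 2⊕2 = 0. Options: 8−1→G=1, 8−2→G=0, 8−5→G=0, 8−7→G=1, 8−8→G=0. Hits: 3.
Pile B: need g' = 0⊕2 = 2. Options: 12−1→G=2, 12−2→G=1, 12−5→G=1, 12−7→G=2, 12−8→G=1. Hits: 2.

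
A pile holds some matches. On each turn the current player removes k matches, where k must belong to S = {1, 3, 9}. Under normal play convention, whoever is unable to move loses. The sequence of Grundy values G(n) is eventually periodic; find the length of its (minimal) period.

G(0) = 0
G(1) = mex{0} = 1
G(2) = mex{1} = 0
G(3) = mex{0,0} = 1
G(4) = mex{1,1} = 0
G(5) = mex{0,0} = 1
G(6) = mex{1,1} = 0
G(7) = mex{0,0} = 1
G(8) = mex{1,1} = 0
G(9) = mex{0,0,0} = 1
G(10) = mex{1,1,1} = 0
G(11) = mex{0,0,0} = 1
G(12) = mex{1,1,1} = 0
G(13) = mex{0,0,0} = 1
G(14) = mex{1,1,1} = 0
G(n+2) = G(n) holds for n = 0,…,8 (a full window of length max(S) = 9), so the sequence is purely periodic with period 2.

2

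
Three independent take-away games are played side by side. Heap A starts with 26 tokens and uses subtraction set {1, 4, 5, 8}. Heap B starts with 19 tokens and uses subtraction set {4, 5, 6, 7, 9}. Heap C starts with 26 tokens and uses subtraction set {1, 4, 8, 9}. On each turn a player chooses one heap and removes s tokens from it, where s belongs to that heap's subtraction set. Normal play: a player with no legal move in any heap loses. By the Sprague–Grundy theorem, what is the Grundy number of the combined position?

7

Heap A, S = {1, 4, 5, 8}:
n :  0  1  2  3  4  5  6  7  8  9 10 11 12 13 14 15 16 17 18 19 20 21 22 23 24 25 26
G :  0  1  0  1  2  3  2  3  4  0  1  0  1  2  3  2  3  4  0  1  0  1  2  3  2  3  4
G_A(26) = 4.
Heap B, S = {4, 5, 6, 7, 9}:
n :  0  1  2  3  4  5  6  7  8  9 10 11 12 13 14 15 16 17 18 19
G :  0  0  0  0  1  1  1  1  2  2  2  2  3  0  0  0  0  1  1  1
G_B(19) = 1.
Heap C, S = {1, 4, 8, 9}:
n :  0  1  2  3  4  5  6  7  8  9 10 11 12 13 14 15 16 17 18 19 20 21 22 23 24 25 26
G :  0  1  0  1  2  0  1  0  1  2  3  2  0  1  2  3  2  0  1  0  1  2  0  1  0  1  2
G_C(26) = 2.
Combined Grundy value = 4 ⊕ 1 ⊕ 2 = 7.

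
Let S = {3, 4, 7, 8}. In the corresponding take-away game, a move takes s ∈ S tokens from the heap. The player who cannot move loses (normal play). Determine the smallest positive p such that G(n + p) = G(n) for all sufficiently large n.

G(0) = 0
G(1) = mex{} = 0
G(2) = mex{} = 0
G(3) = mex{0} = 1
G(4) = mex{0,0} = 1
G(5) = mex{0,0} = 1
G(6) = mex{1,0} = 2
G(7) = mex{1,1,0} = 2
G(8) = mex{1,1,0,0} = 2
G(9) = mex{2,1,0,0} = 3
G(10) = mex{2,2,1,0} = 3
G(11) = mex{2,2,1,1} = 0
G(12) = mex{3,2,1,1} = 0
G(13) = mex{3,3,2,1} = 0
G(14) = mex{0,3,2,2} = 1
G(15) = mex{0,0,2,2} = 1
G(16) = mex{0,0,3,2} = 1
G(17) = mex{1,0,3,3} = 2
G(18) = mex{1,1,0,3} = 2
G(19) = mex{1,1,0,0} = 2
G(20) = mex{2,1,0,0} = 3
G(21) = mex{2,2,1,0} = 3
G(22) = mex{2,2,1,1} = 0
G(23) = mex{3,2,1,1} = 0
G(n+11) = G(n) holds for n = 0,…,7 (a full window of length max(S) = 8), so the sequence is purely periodic with period 11.

11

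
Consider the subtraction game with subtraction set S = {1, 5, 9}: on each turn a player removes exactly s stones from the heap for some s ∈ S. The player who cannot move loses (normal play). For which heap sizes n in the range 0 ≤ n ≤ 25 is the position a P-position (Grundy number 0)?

0, 2, 4, 6, 8, 10, 12, 14, 16, 18, 20, 22, 24

n :  0  1  2  3  4  5  6  7  8  9 10 11 12 13 14 15 16 17 18 19 20 21 22 23 24 25
G :  0  1  0  1  0  1  0  1  0  1  0  1  0  1  0  1  0  1  0  1  0  1  0  1  0  1
P-positions are exactly the n with G(n) = 0.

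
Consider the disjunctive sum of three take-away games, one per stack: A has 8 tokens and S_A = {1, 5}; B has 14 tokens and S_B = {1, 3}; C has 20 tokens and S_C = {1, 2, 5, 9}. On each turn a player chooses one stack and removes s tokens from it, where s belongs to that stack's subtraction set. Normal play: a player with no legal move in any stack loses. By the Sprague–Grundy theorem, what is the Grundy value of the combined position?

Stack A, S = {1, 5}:
n : 0 1 2 3 4 5 6 7 8
G : 0 1 0 1 0 1 0 1 0
G_A(8) = 0.
Stack B, S = {1, 3}:
G(0) = 0
G(1) = mex{0} = 1
G(2) = mex{1} = 0
G(3) = mex{0,0} = 1
G(4) = mex{1,1} = 0
G(5) = mex{0,0} = 1
G(6) = mex{1,1} = 0
G(7) = mex{0,0} = 1
G(8) = mex{1,1} = 0
G(9) = mex{0,0} = 1
G(10) = mex{1,1} = 0
G(11) = mex{0,0} = 1
G(12) = mex{1,1} = 0
G(13) = mex{0,0} = 1
G(14) = mex{1,1} = 0
G_B(14) = 0.
Stack C, S = {1, 2, 5, 9}:
n :  0  1  2  3  4  5  6  7  8  9 10 11 12 13 14 15 16 17 18 19 20
G :  0  1  2  0  1  2  0  1  2  3  0  1  2  0  1  2  0  1  2  3  0
G_C(20) = 0.
Combined Grundy value = 0 ⊕ 0 ⊕ 0 = 0.

0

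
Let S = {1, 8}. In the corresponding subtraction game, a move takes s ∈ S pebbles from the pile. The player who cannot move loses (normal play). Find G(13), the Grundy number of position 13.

0

G(0) = 0
G(1) = mex{0} = 1
G(2) = mex{1} = 0
G(3) = mex{0} = 1
G(4) = mex{1} = 0
G(5) = mex{0} = 1
G(6) = mex{1} = 0
G(7) = mex{0} = 1
G(8) = mex{1,0} = 2
G(9) = mex{2,1} = 0
G(10) = mex{0,0} = 1
G(11) = mex{1,1} = 0
G(12) = mex{0,0} = 1
G(13) = mex{1,1} = 0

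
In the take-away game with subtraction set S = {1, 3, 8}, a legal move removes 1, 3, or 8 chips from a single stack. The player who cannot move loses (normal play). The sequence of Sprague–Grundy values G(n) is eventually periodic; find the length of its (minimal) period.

11

G(0) = 0
G(1) = mex{0} = 1
G(2) = mex{1} = 0
G(3) = mex{0,0} = 1
G(4) = mex{1,1} = 0
G(5) = mex{0,0} = 1
G(6) = mex{1,1} = 0
G(7) = mex{0,0} = 1
G(8) = mex{1,1,0} = 2
G(9) = mex{2,0,1} = 3
G(10) = mex{3,1,0} = 2
G(11) = mex{2,2,1} = 0
G(12) = mex{0,3,0} = 1
G(13) = mex{1,2,1} = 0
G(14) = mex{0,0,0} = 1
G(15) = mex{1,1,1} = 0
G(16) = mex{0,0,2} = 1
G(17) = mex{1,1,3} = 0
G(18) = mex{0,0,2} = 1
G(19) = mex{1,1,0} = 2
G(20) = mex{2,0,1} = 3
G(21) = mex{3,1,0} = 2
G(22) = mex{2,2,1} = 0
G(23) = mex{0,3,0} = 1
G(n+11) = G(n) holds for n = 0,…,7 (a full window of length max(S) = 8), so the sequence is purely periodic with period 11.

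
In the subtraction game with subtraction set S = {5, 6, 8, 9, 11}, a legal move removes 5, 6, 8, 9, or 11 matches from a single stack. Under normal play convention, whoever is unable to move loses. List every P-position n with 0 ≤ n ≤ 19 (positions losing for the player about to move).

0, 1, 2, 3, 4, 16, 17, 18, 19

G(0) = 0
G(1) = mex{} = 0
G(2) = mex{} = 0
G(3) = mex{} = 0
G(4) = mex{} = 0
G(5) = mex{0} = 1
G(6) = mex{0,0} = 1
G(7) = mex{0,0} = 1
G(8) = mex{0,0,0} = 1
G(9) = mex{0,0,0,0} = 1
G(10) = mex{1,0,0,0} = 2
G(11) = mex{1,1,0,0,0} = 2
G(12) = mex{1,1,0,0,0} = 2
G(13) = mex{1,1,1,0,0} = 2
G(14) = mex{1,1,1,1,0} = 2
G(15) = mex{2,1,1,1,0} = 3
G(16) = mex{2,2,1,1,1} = 0
G(17) = mex{2,2,1,1,1} = 0
G(18) = mex{2,2,2,1,1} = 0
G(19) = mex{2,2,2,2,1} = 0
P-positions are exactly the n with G(n) = 0.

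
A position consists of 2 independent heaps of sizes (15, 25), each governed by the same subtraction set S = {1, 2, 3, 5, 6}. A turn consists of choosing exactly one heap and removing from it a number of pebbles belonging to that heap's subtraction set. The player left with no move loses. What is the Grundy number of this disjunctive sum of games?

2

All heaps use S = {1, 2, 3, 5, 6}:
G(0) = 0
G(1) = mex{0} = 1
G(2) = mex{1,0} = 2
G(3) = mex{2,1,0} = 3
G(4) = mex{3,2,1} = 0
G(5) = mex{0,3,2,0} = 1
G(6) = mex{1,0,3,1,0} = 2
G(7) = mex{2,1,0,2,1} = 3
G(8) = mex{3,2,1,3,2} = 0
G(9) = mex{0,3,2,0,3} = 1
G(10) = mex{1,0,3,1,0} = 2
G(11) = mex{2,1,0,2,1} = 3
G(12) = mex{3,2,1,3,2} = 0
G(13) = mex{0,3,2,0,3} = 1
G(14) = mex{1,0,3,1,0} = 2
G(15) = mex{2,1,0,2,1} = 3
G(16) = mex{3,2,1,3,2} = 0
G(17) = mex{0,3,2,0,3} = 1
G(18) = mex{1,0,3,1,0} = 2
G(19) = mex{2,1,0,2,1} = 3
G(20) = mex{3,2,1,3,2} = 0
G(21) = mex{0,3,2,0,3} = 1
G(22) = mex{1,0,3,1,0} = 2
G(23) = mex{2,1,0,2,1} = 3
G(24) = mex{3,2,1,3,2} = 0
G(25) = mex{0,3,2,0,3} = 1
Heap A: G(15) = 3.
Heap B: G(25) = 1.
Combined Grundy value = 3 ⊕ 1 = 2.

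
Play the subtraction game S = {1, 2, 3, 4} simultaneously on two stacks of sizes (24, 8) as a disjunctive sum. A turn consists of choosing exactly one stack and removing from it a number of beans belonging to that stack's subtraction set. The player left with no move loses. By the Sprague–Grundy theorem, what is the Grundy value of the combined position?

7

All stacks use S = {1, 2, 3, 4}:
n :  0  1  2  3  4  5  6  7  8  9 10 11 12 13 14 15 16 17 18 19 20 21 22 23 24
G :  0  1  2  3  4  0  1  2  3  4  0  1  2  3  4  0  1  2  3  4  0  1  2  3  4
Stack A: G(24) = 4.
Stack B: G(8) = 3.
Combined Grundy value = 4 ⊕ 3 = 7.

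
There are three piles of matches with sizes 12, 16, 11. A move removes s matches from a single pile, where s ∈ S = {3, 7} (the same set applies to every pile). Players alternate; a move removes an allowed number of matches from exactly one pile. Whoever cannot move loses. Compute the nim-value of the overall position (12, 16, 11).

All piles use S = {3, 7}:
n :  0  1  2  3  4  5  6  7  8  9 10 11 12 13 14 15 16
G :  0  0  0  1  1  1  0  2  2  1  0  0  0  1  1  1  0
Pile A: G(12) = 0.
Pile B: G(16) = 0.
Pile C: G(11) = 0.
Combined Grundy value = 0 ⊕ 0 ⊕ 0 = 0.

0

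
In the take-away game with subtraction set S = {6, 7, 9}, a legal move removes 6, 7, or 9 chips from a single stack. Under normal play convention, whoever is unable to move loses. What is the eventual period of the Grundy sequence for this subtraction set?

G(0) = 0
G(1) = mex{} = 0
G(2) = mex{} = 0
G(3) = mex{} = 0
G(4) = mex{} = 0
G(5) = mex{} = 0
G(6) = mex{0} = 1
G(7) = mex{0,0} = 1
G(8) = mex{0,0} = 1
G(9) = mex{0,0,0} = 1
G(10) = mex{0,0,0} = 1
G(11) = mex{0,0,0} = 1
G(12) = mex{1,0,0} = 2
G(13) = mex{1,1,0} = 2
G(14) = mex{1,1,0} = 2
G(15) = mex{1,1,1} = 0
G(16) = mex{1,1,1} = 0
G(17) = mex{1,1,1} = 0
G(18) = mex{2,1,1} = 0
G(19) = mex{2,2,1} = 0
G(20) = mex{2,2,1} = 0
G(21) = mex{0,2,2} = 1
G(22) = mex{0,0,2} = 1
G(23) = mex{0,0,2} = 1
G(24) = mex{0,0,0} = 1
G(25) = mex{0,0,0} = 1
G(26) = mex{0,0,0} = 1
G(27) = mex{1,0,0} = 2
G(28) = mex{1,1,0} = 2
G(29) = mex{1,1,0} = 2
G(30) = mex{1,1,1} = 0
G(31) = mex{1,1,1} = 0
G(n+15) = G(n) holds for n = 0,…,8 (a full window of length max(S) = 9), so the sequence is purely periodic with period 15.

15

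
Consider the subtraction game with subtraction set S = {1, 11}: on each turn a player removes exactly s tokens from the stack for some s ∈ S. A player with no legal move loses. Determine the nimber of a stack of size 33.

1

n :  0  1  2  3  4  5  6  7  8  9 10 11 12 13 14 15 16 17 18 19 20 21 22 23 24 25 26 27 28 29 30 31 32 33
G :  0  1  0  1  0  1  0  1  0  1  0  1  0  1  0  1  0  1  0  1  0  1  0  1  0  1  0  1  0  1  0  1  0  1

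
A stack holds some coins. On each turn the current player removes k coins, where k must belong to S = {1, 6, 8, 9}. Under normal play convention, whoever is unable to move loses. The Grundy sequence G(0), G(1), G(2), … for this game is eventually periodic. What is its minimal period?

n :  0  1  2  3  4  5  6  7  8  9 10 11 12 13 14 15 16 17 18 19 20 21 22 23 24 25 26 27 28 29 30 31 32 33 34 35
G :  0  1  0  1  0  1  2  0  1  2  3  2  3  2  0  1  2  0  1  0  1  0  1  2  0  1  2  3  2  3  2  0  1  2  0  1
G(n+17) = G(n) holds for n = 0,…,8 (a full window of length max(S) = 9), so the sequence is purely periodic with period 17.

17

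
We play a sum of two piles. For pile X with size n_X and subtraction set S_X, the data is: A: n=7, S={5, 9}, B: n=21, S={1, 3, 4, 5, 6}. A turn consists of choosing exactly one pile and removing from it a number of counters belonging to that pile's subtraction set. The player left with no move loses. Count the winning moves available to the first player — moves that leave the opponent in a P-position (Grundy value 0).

0

Pile A, S = {5, 9}:
G(0) = 0
G(1) = mex{} = 0
G(2) = mex{} = 0
G(3) = mex{} = 0
G(4) = mex{} = 0
G(5) = mex{0} = 1
G(6) = mex{0} = 1
G(7) = mex{0} = 1
G_A(7) = 1.
Pile B, S = {1, 3, 4, 5, 6}:
n :  0  1  2  3  4  5  6  7  8  9 10 11 12 13 14 15 16 17 18 19 20 21
G :  0  1  0  1  2  3  2  3  4  0  1  0  1  2  3  2  3  4  0  1  0  1
G_B(21) = 1.
Combined Grundy value = 1 ⊕ 1 = 0.
A winning move leaves total XOR = 0, i.e. changes one component's Grundy value g to g ⊕ X where X is the current total.
Pile A: target g' = 1⊕0 = 1, but every legal move changes the Grundy value (mex property), so 0 moves.
Pile B: target g' = 1⊕0 = 1, but every legal move changes the Grundy value (mex property), so 0 moves.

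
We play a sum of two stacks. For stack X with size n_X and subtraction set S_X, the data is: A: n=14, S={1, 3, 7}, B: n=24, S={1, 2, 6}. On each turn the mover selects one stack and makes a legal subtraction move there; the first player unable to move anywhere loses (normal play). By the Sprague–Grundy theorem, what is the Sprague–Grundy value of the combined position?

Stack A, S = {1, 3, 7}:
G(0) = 0
G(1) = mex{0} = 1
G(2) = mex{1} = 0
G(3) = mex{0,0} = 1
G(4) = mex{1,1} = 0
G(5) = mex{0,0} = 1
G(6) = mex{1,1} = 0
G(7) = mex{0,0,0} = 1
G(8) = mex{1,1,1} = 0
G(9) = mex{0,0,0} = 1
G(10) = mex{1,1,1} = 0
G(11) = mex{0,0,0} = 1
G(12) = mex{1,1,1} = 0
G(13) = mex{0,0,0} = 1
G(14) = mex{1,1,1} = 0
G_A(14) = 0.
Stack B, S = {1, 2, 6}:
G(0) = 0
G(1) = mex{0} = 1
G(2) = mex{1,0} = 2
G(3) = mex{2,1} = 0
G(4) = mex{0,2} = 1
G(5) = mex{1,0} = 2
G(6) = mex{2,1,0} = 3
G(7) = mex{3,2,1} = 0
G(8) = mex{0,3,2} = 1
G(9) = mex{1,0,0} = 2
G(10) = mex{2,1,1} = 0
G(11) = mex{0,2,2} = 1
G(12) = mex{1,0,3} = 2
G(13) = mex{2,1,0} = 3
G(14) = mex{3,2,1} = 0
G(15) = mex{0,3,2} = 1
G(16) = mex{1,0,0} = 2
G(17) = mex{2,1,1} = 0
G(18) = mex{0,2,2} = 1
G(19) = mex{1,0,3} = 2
G(20) = mex{2,1,0} = 3
G(21) = mex{3,2,1} = 0
G(22) = mex{0,3,2} = 1
G(23) = mex{1,0,0} = 2
G(24) = mex{2,1,1} = 0
G_B(24) = 0.
Combined Grundy value = 0 ⊕ 0 = 0.

0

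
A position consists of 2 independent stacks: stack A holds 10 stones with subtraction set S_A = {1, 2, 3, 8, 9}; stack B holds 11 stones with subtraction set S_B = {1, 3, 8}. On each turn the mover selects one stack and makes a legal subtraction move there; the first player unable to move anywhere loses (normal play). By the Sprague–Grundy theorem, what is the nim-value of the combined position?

Stack A, S = {1, 2, 3, 8, 9}:
n :  0  1  2  3  4  5  6  7  8  9 10
G :  0  1  2  3  0  1  2  3  4  5  0
G_A(10) = 0.
Stack B, S = {1, 3, 8}:
n :  0  1  2  3  4  5  6  7  8  9 10 11
G :  0  1  0  1  0  1  0  1  2  3  2  0
G_B(11) = 0.
Combined Grundy value = 0 ⊕ 0 = 0.

0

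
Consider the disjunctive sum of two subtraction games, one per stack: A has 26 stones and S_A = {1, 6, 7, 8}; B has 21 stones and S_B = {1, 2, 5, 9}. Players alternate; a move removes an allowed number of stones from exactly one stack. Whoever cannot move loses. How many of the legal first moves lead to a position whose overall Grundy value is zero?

3

Stack A, S = {1, 6, 7, 8}:
G(0) = 0
G(1) = mex{0} = 1
G(2) = mex{1} = 0
G(3) = mex{0} = 1
G(4) = mex{1} = 0
G(5) = mex{0} = 1
G(6) = mex{1,0} = 2
G(7) = mex{2,1,0} = 3
G(8) = mex{3,0,1,0} = 2
G(9) = mex{2,1,0,1} = 3
G(10) = mex{3,0,1,0} = 2
G(11) = mex{2,1,0,1} = 3
G(12) = mex{3,2,1,0} = 4
G(13) = mex{4,3,2,1} = 0
G(14) = mex{0,2,3,2} = 1
G(15) = mex{1,3,2,3} = 0
G(16) = mex{0,2,3,2} = 1
G(17) = mex{1,3,2,3} = 0
G(18) = mex{0,4,3,2} = 1
G(19) = mex{1,0,4,3} = 2
G(20) = mex{2,1,0,4} = 3
G(21) = mex{3,0,1,0} = 2
G(22) = mex{2,1,0,1} = 3
G(23) = mex{3,0,1,0} = 2
G(24) = mex{2,1,0,1} = 3
G(25) = mex{3,2,1,0} = 4
G(26) = mex{4,3,2,1} = 0
G_A(26) = 0.
Stack B, S = {1, 2, 5, 9}:
G(0) = 0
G(1) = mex{0} = 1
G(2) = mex{1,0} = 2
G(3) = mex{2,1} = 0
G(4) = mex{0,2} = 1
G(5) = mex{1,0,0} = 2
G(6) = mex{2,1,1} = 0
G(7) = mex{0,2,2} = 1
G(8) = mex{1,0,0} = 2
G(9) = mex{2,1,1,0} = 3
G(10) = mex{3,2,2,1} = 0
G(11) = mex{0,3,0,2} = 1
G(12) = mex{1,0,1,0} = 2
G(13) = mex{2,1,2,1} = 0
G(14) = mex{0,2,3,2} = 1
G(15) = mex{1,0,0,0} = 2
G(16) = mex{2,1,1,1} = 0
G(17) = mex{0,2,2,2} = 1
G(18) = mex{1,0,0,3} = 2
G(19) = mex{2,1,1,0} = 3
G(20) = mex{3,2,2,1} = 0
G(21) = mex{0,3,0,2} = 1
G_B(21) = 1.
Combined Grundy value = 0 ⊕ 1 = 1.
A winning move leaves total XOR = 0, i.e. changes one component's Grundy value g to g ⊕ X where X is the current total.
Stack A: need g' = 0⊕1 = 1. Options: 26−1→G=4, 26−6→G=3, 26−7→G=2, 26−8→G=1. Hits: 1.
Stack B: need g' = 1⊕1 = 0. Options: 21−1→G=0, 21−2→G=3, 21−5→G=0, 21−9→G=2. Hits: 2.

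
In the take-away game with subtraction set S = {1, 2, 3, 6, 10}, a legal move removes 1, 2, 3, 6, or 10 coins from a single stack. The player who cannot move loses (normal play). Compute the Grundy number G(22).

2

G(0) = 0
G(1) = mex{0} = 1
G(2) = mex{1,0} = 2
G(3) = mex{2,1,0} = 3
G(4) = mex{3,2,1} = 0
G(5) = mex{0,3,2} = 1
G(6) = mex{1,0,3,0} = 2
G(7) = mex{2,1,0,1} = 3
G(8) = mex{3,2,1,2} = 0
G(9) = mex{0,3,2,3} = 1
G(10) = mex{1,0,3,0,0} = 2
G(11) = mex{2,1,0,1,1} = 3
G(12) = mex{3,2,1,2,2} = 0
G(13) = mex{0,3,2,3,3} = 1
G(14) = mex{1,0,3,0,0} = 2
G(15) = mex{2,1,0,1,1} = 3
G(16) = mex{3,2,1,2,2} = 0
G(17) = mex{0,3,2,3,3} = 1
G(18) = mex{1,0,3,0,0} = 2
G(19) = mex{2,1,0,1,1} = 3
G(20) = mex{3,2,1,2,2} = 0
G(21) = mex{0,3,2,3,3} = 1
G(22) = mex{1,0,3,0,0} = 2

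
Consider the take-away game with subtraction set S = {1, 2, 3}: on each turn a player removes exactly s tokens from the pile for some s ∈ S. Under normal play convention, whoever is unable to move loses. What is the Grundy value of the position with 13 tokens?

1

n :  0  1  2  3  4  5  6  7  8  9 10 11 12 13
G :  0  1  2  3  0  1  2  3  0  1  2  3  0  1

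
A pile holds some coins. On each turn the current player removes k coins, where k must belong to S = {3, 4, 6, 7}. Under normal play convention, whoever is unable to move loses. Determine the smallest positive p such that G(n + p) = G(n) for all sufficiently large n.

10

n :  0  1  2  3  4  5  6  7  8  9 10 11 12 13 14 15 16 17 18 19 20 21
G :  0  0  0  1  1  1  2  2  2  3  0  0  0  1  1  1  2  2  2  3  0  0
G(n+10) = G(n) holds for n = 0,…,6 (a full window of length max(S) = 7), so the sequence is purely periodic with period 10.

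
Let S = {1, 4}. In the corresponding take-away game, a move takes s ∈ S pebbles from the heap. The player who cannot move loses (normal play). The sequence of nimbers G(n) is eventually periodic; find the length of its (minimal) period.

G(0) = 0
G(1) = mex{0} = 1
G(2) = mex{1} = 0
G(3) = mex{0} = 1
G(4) = mex{1,0} = 2
G(5) = mex{2,1} = 0
G(6) = mex{0,0} = 1
G(7) = mex{1,1} = 0
G(8) = mex{0,2} = 1
G(9) = mex{1,0} = 2
G(10) = mex{2,1} = 0
G(11) = mex{0,0} = 1
G(12) = mex{1,1} = 0
G(13) = mex{0,2} = 1
G(14) = mex{1,0} = 2
G(n+5) = G(n) holds for n = 0,…,3 (a full window of length max(S) = 4), so the sequence is purely periodic with period 5.

5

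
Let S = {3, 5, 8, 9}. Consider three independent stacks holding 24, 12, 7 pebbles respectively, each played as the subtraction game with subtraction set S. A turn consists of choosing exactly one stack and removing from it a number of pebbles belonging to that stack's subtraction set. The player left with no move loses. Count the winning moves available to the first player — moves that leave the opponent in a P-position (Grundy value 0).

3

All stacks use S = {3, 5, 8, 9}:
n :  0  1  2  3  4  5  6  7  8  9 10 11 12 13 14 15 16 17 18 19 20 21 22 23 24
G :  0  0  0  1  1  1  2  2  2  3  3  3  0  0  0  1  1  1  2  2  2  3  3  3  0
Stack A: G(24) = 0.
Stack B: G(12) = 0.
Stack C: G(7) = 2.
Combined Grundy value = 0 ⊕ 0 ⊕ 2 = 2.
A winning move leaves total XOR = 0, i.e. changes one component's Grundy value g to g ⊕ X where X is the current total.
Stack A: need g' = 0⊕2 = 2. Options: 24−3→G=3, 24−5→G=2, 24−8→G=1, 24−9→G=1. Hits: 1.
Stack B: need g' = 0⊕2 = 2. Options: 12−3→G=3, 12−5→G=2, 12−8→G=1, 12−9→G=1. Hits: 1.
Stack C: need g' = 2⊕2 = 0. Options: 7−3→G=1, 7−5→G=0. Hits: 1.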